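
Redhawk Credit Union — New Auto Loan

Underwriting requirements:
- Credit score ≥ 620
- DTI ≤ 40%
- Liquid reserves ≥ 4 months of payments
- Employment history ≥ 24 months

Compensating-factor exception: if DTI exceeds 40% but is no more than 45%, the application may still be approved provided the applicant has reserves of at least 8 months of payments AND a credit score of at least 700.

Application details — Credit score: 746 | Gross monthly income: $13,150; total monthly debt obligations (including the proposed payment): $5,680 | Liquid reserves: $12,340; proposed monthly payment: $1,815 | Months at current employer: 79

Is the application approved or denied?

Credit score 746 ≥ 620 (meets base)
DTI: 5,680 ÷ 13,150 = 43.2%, over the 40% base limit.
Reserves: 12,340 ÷ 1,815 = 6.8 months (meets 4-month minimum)
Employment 79 ≥ 24 months
DTI 43.2% is within the 40%–45% exception band; checking compensating factors.
Reserves 6.8 < 8 months; credit score 746 ≥ 700.
Override conditions not both satisfied; exception does not apply.

Denied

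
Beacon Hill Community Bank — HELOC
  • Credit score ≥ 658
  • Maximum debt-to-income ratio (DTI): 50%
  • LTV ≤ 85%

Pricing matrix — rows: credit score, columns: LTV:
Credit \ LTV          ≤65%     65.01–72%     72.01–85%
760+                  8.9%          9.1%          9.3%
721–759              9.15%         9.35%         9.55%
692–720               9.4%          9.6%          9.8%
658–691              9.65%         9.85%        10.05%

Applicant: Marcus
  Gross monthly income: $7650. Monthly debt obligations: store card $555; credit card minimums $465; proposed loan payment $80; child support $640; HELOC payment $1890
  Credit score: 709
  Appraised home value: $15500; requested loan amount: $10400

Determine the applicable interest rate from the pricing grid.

Credit score 709 ≥ 658; Total monthly debts = (555 + 465 + 80 + 640 + 1,890) = 3,630. DTI = 3,630/7,650 = 47.5% ≤ 50%
LTV = 10,400/15,500 = 67.1% ≤ 85%
Row: 709 falls in 692–720. Column: 67.1% falls in 65.01–72%. Rate = 9.6%.

9.6%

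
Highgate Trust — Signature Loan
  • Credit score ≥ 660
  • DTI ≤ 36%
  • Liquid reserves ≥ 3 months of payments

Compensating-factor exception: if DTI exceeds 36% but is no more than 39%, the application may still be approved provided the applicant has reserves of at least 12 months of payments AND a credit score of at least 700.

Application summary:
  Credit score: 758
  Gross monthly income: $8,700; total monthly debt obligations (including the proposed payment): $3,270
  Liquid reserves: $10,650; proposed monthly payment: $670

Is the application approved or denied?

Credit score 758 ≥ 660 (meets base)
DTI: 3,270 ÷ 8,700 = 37.6%, over the 36% base limit.
Reserves: 10,650 ÷ 670 = 15.9 months (meets 3-month minimum)
37.6% falls in the override range (36%–39%), so the compensating-factor test applies.
Reserves 15.9 ≥ 12 months; credit score 758 ≥ 700.
Both compensating conditions met → exception applies.

Approved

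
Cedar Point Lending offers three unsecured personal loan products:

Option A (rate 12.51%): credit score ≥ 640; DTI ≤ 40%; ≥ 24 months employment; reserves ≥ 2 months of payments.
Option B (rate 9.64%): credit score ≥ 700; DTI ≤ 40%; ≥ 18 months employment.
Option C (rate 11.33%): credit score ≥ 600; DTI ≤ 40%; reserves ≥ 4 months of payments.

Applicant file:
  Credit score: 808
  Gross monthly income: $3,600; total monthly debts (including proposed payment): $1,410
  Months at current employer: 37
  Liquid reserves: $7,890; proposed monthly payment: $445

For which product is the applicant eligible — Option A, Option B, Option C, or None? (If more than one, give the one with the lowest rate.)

DTI = 1,410/3,600 = 39.2%.
Reserves = 7,890/445 = 17.7 months.
Option A: score 808 ≥ 640; DTI 39.2% ≤ 40%; employment 37 ≥ 24 mo; reserves 17.7 ≥ 2 mo → qualifies.
Option B: score 808 ≥ 700; DTI 39.2% ≤ 40%; employment 37 ≥ 18 mo → qualifies.
Option C: score 808 ≥ 600; DTI 39.2% ≤ 40%; reserves 17.7 ≥ 4 mo → qualifies.
Qualifying: Option A, Option B, Option C. Lowest rate is 9.64% → Option B.

Option B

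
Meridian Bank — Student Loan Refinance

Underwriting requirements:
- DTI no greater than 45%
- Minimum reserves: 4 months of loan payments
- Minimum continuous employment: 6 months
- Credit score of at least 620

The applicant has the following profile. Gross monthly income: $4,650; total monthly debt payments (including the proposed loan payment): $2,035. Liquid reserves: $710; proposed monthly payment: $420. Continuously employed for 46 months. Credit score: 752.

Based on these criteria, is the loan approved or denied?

DTI = 2,035/4,650 = 43.8% ≤ 45%
Liquid reserves cover 710/420 = 1.7 months — < 4 required
Employment 46 ≥ 6 months
Credit score 752 ≥ 620 (meets)
Fails on reserves.

Denied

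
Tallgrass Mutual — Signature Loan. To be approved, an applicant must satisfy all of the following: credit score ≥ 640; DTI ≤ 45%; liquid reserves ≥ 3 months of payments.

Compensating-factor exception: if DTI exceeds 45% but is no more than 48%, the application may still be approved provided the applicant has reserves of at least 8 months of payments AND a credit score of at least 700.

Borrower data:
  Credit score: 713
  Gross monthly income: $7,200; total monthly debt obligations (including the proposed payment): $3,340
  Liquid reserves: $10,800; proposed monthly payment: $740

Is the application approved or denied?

Approved

Credit score 713 ≥ 640 (meets base)
DTI: 3,340 ÷ 7,200 = 46.4%, over the 45% base limit.
Reserves: 10,800 ÷ 740 = 14.6 months (meets 3-month minimum)
46.4% falls in the override range (45%–48%), so the compensating-factor test applies.
Reserves 14.6 ≥ 8 months; credit score 713 ≥ 700.
Both compensating conditions met → exception applies.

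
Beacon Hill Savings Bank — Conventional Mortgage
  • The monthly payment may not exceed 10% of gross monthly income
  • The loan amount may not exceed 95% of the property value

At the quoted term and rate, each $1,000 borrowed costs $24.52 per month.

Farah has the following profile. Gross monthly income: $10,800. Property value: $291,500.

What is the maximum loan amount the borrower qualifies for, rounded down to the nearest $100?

$44,000

Payment cap: 10% × $10,800 = $1,080/month.
At $24.52 per $1,000, that supports 1,080/24.52 × 1,000 ≈ $44,045 → $44,000.
LTV cap: 95% × $291,500 = $276,925 → $276,900.
Binding constraint: payment-to-income.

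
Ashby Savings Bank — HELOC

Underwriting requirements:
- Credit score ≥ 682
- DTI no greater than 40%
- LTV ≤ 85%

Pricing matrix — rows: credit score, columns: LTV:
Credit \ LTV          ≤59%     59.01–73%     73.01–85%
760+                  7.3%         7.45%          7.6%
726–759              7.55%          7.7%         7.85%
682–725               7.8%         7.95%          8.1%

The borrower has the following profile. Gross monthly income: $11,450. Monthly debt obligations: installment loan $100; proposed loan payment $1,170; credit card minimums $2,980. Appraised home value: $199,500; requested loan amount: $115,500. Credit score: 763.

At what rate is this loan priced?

7.3%

Credit score 763 ≥ 682; Total monthly debts = (100 + 1,170 + 2,980) = 4,250. DTI = 4,250/11,450 = 37.1% ≤ 40%
LTV = 115,500/199,500 = 57.9% ≤ 85%
Credit 763 → row 760+; LTV 57.9% → column ≤59%. Grid cell → 7.3%.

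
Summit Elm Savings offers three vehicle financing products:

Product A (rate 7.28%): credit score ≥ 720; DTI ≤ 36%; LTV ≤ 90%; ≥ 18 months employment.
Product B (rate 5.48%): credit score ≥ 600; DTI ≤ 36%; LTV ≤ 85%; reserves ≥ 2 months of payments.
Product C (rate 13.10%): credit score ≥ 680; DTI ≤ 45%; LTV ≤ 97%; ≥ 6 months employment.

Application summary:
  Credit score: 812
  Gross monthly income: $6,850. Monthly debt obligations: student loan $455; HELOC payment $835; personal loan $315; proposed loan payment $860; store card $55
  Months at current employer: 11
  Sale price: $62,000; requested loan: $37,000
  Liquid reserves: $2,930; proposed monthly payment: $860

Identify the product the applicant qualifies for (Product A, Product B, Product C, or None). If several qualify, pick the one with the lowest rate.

Total debts = (455 + 835 + 315 + 860 + 55) = 2,520; DTI = 2,520/6,850 = 36.8%.
LTV = 37,000/62,000 = 59.7%.
Reserves = 2,930/860 = 3.4 months.
Product A: score 812 ≥ 720; DTI 36.8% > 36%; LTV 59.7% ≤ 90%; employment 11 < 18 mo → does not qualify.
Product B: score 812 ≥ 600; DTI 36.8% > 36%; LTV 59.7% ≤ 85%; reserves 3.4 ≥ 2 mo → does not qualify.
Product C: score 812 ≥ 680; DTI 36.8% ≤ 45%; LTV 59.7% ≤ 97%; employment 11 ≥ 6 mo → qualifies.

Product C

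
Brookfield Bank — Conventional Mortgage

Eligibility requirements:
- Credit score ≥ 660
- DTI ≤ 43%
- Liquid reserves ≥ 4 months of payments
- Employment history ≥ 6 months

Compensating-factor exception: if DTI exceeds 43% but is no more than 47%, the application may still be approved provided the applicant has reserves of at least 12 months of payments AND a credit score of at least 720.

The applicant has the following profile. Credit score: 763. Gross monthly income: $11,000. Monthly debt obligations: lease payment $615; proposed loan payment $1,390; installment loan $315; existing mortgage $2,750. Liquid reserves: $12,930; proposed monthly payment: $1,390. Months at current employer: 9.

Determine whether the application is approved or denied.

Credit score 763 ≥ 660 (meets base)
Total debts = (615 + 1,390 + 315 + 2,750) = 5,070. DTI = 5,070/11,000 = 46.1% > 43% — standard DTI limit exceeded.
Liquid reserves cover 12,930/1,390 = 9.3 months — ≥ 4 required
Employment 9 ≥ 6 months
46.1% falls in the override range (43%–47%), so the compensating-factor test applies.
Reserves 9.3 < 12 months; credit score 763 ≥ 720.
Override conditions not both satisfied; exception does not apply.

Denied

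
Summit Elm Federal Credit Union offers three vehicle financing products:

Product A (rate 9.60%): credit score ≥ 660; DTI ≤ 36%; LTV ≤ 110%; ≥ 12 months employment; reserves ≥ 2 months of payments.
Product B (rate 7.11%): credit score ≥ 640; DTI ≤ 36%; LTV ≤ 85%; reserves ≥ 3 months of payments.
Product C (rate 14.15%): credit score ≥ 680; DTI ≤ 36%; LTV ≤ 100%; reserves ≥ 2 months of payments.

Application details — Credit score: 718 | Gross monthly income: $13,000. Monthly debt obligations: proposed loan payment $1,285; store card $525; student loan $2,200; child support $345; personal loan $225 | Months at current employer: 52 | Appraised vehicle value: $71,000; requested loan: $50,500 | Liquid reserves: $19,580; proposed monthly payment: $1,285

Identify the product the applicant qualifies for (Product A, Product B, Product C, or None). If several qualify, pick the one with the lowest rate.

Product B

Total debts = (1,285 + 525 + 2,200 + 345 + 225) = 4,580; DTI = 4,580/13,000 = 35.2%.
LTV = 50,500/71,000 = 71.1%.
Reserves = 19,580/1,285 = 15.2 months.
Product A: score 718 ≥ 660; DTI 35.2% ≤ 36%; LTV 71.1% ≤ 110%; employment 52 ≥ 12 mo; reserves 15.2 ≥ 2 mo → qualifies.
Product B: score 718 ≥ 640; DTI 35.2% ≤ 36%; LTV 71.1% ≤ 85%; reserves 15.2 ≥ 3 mo → qualifies.
Product C: score 718 ≥ 680; DTI 35.2% ≤ 36%; LTV 71.1% ≤ 100%; reserves 15.2 ≥ 2 mo → qualifies.
Qualifying: Product A, Product B, Product C. Lowest rate is 7.11% → Product B.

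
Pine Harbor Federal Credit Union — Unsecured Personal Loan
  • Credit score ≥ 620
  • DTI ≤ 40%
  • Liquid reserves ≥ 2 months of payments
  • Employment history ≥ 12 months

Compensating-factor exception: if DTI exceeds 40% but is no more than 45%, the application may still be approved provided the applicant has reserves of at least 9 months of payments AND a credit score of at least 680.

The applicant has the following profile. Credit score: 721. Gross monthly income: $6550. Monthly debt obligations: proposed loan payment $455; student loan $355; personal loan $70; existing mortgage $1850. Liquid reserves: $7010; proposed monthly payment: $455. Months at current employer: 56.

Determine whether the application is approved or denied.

Credit score 721 ≥ 620 (meets base)
Total debts = (455 + 355 + 70 + 1,850) = 2,730. DTI = 2,730/6,550 = 41.7% > 40% — standard DTI limit exceeded.
Liquid reserves cover 7,010/455 = 15.4 months — ≥ 2 required
Employment 56 ≥ 12 months
DTI 41.7% is within the 40%–45% exception band; checking compensating factors.
Override check — reserves: 15.4 mo (ok); score: 721 (ok).
Both override conditions satisfied; DTI exception granted.

Approved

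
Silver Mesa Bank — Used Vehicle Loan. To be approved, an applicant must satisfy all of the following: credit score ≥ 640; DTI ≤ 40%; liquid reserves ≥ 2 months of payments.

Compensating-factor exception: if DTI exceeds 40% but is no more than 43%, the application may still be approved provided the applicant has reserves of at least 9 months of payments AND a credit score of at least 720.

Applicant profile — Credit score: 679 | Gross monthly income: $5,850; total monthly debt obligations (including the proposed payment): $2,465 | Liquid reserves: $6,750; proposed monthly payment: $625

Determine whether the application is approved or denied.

Denied

Credit score 679 ≥ 640 (meets base)
DTI: 2,465 ÷ 5,850 = 42.1%, over the 40% base limit.
Liquid reserves cover 6,750/625 = 10.8 months — ≥ 2 required
42.1% falls in the override range (40%–43%), so the compensating-factor test applies.
Reserves 10.8 ≥ 9 months; credit score 679 < 720.
Override conditions not both satisfied; exception does not apply.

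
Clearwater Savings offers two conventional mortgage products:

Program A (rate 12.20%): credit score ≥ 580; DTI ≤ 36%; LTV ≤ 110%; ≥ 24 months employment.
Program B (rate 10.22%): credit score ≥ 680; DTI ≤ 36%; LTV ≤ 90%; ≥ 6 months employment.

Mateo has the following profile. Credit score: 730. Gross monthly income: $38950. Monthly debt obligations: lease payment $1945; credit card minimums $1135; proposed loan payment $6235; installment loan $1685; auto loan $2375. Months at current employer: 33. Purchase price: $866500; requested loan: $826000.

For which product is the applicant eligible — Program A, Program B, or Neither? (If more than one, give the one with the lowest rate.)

Program A

Total debts = (1,945 + 1,135 + 6,235 + 1,685 + 2,375) = 13,375; DTI = 13,375/38,950 = 34.3%.
LTV = 826,000/866,500 = 95.3%.
Program A: score 730 ≥ 580; DTI 34.3% ≤ 36%; LTV 95.3% ≤ 110%; employment 33 ≥ 24 mo → qualifies.
Program B: score 730 ≥ 680; DTI 34.3% ≤ 36%; LTV 95.3% > 90%; employment 33 ≥ 6 mo → does not qualify.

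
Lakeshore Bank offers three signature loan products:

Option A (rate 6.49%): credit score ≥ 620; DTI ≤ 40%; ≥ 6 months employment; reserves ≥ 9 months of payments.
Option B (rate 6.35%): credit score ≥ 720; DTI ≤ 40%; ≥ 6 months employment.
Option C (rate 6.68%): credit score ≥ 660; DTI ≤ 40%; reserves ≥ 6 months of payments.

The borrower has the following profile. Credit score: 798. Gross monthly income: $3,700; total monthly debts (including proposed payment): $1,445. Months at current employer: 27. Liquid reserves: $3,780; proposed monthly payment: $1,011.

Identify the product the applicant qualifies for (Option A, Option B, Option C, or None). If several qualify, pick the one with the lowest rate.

Option B

DTI = 1,445/3,700 = 39.1%.
Reserves = 3,780/1,011 = 3.7 months.
Option A: score 798 ≥ 620; DTI 39.1% ≤ 40%; employment 27 ≥ 6 mo; reserves 3.7 < 9 mo → does not qualify.
Option B: score 798 ≥ 720; DTI 39.1% ≤ 40%; employment 27 ≥ 6 mo → qualifies.
Option C: score 798 ≥ 660; DTI 39.1% ≤ 40%; reserves 3.7 < 6 mo → does not qualify.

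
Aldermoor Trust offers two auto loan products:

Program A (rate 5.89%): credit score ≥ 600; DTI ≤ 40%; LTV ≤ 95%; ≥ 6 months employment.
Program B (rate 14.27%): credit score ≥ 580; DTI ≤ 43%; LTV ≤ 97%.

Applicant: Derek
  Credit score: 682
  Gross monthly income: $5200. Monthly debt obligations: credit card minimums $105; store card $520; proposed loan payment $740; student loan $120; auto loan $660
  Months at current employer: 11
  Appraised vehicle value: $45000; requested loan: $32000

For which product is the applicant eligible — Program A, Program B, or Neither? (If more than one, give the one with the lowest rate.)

Program B

Total debts = (105 + 520 + 740 + 120 + 660) = 2,145; DTI = 2,145/5,200 = 41.2%.
LTV = 32,000/45,000 = 71.1%.
Program A: score 682 ≥ 600; DTI 41.2% > 40%; LTV 71.1% ≤ 95%; employment 11 ≥ 6 mo → does not qualify.
Program B: score 682 ≥ 580; DTI 41.2% ≤ 43%; LTV 71.1% ≤ 97% → qualifies.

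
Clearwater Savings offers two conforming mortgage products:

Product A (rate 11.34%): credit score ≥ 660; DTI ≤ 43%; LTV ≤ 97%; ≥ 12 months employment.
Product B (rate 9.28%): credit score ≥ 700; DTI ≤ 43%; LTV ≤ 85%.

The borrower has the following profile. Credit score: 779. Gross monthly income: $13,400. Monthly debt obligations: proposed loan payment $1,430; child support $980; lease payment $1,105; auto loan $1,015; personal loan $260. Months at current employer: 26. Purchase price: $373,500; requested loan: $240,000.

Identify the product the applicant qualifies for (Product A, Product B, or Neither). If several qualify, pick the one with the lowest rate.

Product B

Total debts = (1,430 + 980 + 1,105 + 1,015 + 260) = 4,790; DTI = 4,790/13,400 = 35.7%.
LTV = 240,000/373,500 = 64.3%.
Product A: score 779 ≥ 660; DTI 35.7% ≤ 43%; LTV 64.3% ≤ 97%; employment 26 ≥ 12 mo → qualifies.
Product B: score 779 ≥ 700; DTI 35.7% ≤ 43%; LTV 64.3% ≤ 85% → qualifies.
Qualifying: Product A, Product B. Lowest rate is 9.28% → Product B.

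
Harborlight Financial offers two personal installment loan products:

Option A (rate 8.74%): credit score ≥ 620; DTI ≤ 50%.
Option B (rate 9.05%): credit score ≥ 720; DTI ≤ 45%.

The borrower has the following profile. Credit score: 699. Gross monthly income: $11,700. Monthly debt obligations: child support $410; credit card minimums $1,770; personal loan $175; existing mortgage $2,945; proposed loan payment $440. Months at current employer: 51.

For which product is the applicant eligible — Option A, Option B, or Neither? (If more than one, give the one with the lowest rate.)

Option A

Total debts = (410 + 1,770 + 175 + 2,945 + 440) = 5,740; DTI = 5,740/11,700 = 49.1%.
Option A: score 699 ≥ 620; DTI 49.1% ≤ 50% → qualifies.
Option B: score 699 < 720; DTI 49.1% > 45% → does not qualify.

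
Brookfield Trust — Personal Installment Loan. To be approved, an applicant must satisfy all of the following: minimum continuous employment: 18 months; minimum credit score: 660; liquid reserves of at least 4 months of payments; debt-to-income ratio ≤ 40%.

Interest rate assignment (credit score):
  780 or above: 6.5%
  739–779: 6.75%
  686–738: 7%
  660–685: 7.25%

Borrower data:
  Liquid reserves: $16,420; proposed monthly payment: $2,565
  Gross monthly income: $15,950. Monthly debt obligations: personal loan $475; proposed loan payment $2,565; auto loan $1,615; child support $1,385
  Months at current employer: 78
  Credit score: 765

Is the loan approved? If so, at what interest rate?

Credit score 765 ≥ 660 (meets minimum)
Reserves = 16,420/2,565 = 6.4 months ≥ 4
Employment 78 ≥ 18 months
Total monthly debts = (475 + 2,565 + 1,615 + 1,385) = 6,040. DTI: 6,040 ÷ 15,950 = 37.9%, within the 40% cap
All requirements met. Score 765 falls in the 739–779 tier → 6.75%.

Approved at 6.75%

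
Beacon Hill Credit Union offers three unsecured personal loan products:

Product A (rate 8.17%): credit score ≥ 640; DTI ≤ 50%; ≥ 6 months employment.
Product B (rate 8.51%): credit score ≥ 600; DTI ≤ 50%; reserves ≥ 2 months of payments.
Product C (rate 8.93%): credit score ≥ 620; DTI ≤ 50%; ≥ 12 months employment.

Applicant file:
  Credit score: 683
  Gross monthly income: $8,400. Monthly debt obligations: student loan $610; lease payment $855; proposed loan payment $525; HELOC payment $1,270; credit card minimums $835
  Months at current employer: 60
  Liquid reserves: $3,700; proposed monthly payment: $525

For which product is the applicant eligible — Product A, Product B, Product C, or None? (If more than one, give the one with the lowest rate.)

Total debts = (610 + 855 + 525 + 1,270 + 835) = 4,095; DTI = 4,095/8,400 = 48.8%.
Reserves = 3,700/525 = 7.0 months.
Product A: score 683 ≥ 640; DTI 48.8% ≤ 50%; employment 60 ≥ 6 mo → qualifies.
Product B: score 683 ≥ 600; DTI 48.8% ≤ 50%; reserves 7.0 ≥ 2 mo → qualifies.
Product C: score 683 ≥ 620; DTI 48.8% ≤ 50%; employment 60 ≥ 12 mo → qualifies.
Qualifying: Product A, Product B, Product C. Lowest rate is 8.17% → Product A.

Product A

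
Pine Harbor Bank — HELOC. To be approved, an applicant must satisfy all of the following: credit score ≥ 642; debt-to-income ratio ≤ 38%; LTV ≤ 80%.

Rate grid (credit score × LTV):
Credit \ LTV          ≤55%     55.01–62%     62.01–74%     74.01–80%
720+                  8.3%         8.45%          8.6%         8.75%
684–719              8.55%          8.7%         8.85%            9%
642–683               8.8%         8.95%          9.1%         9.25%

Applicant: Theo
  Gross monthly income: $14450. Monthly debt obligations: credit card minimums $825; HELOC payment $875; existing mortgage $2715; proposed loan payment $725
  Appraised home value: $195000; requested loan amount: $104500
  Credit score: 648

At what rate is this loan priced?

8.8%

Credit score 648 ≥ 642; Total monthly debts = (825 + 875 + 2,715 + 725) = 5,140. DTI: 5,140 ÷ 14,450 = 35.6%, within the 38% cap
LTV: 104,500 ÷ 195,000 = 53.6%, within 80% cap
Credit 648 → row 642–683; LTV 53.6% → column ≤55%. Grid cell → 8.8%.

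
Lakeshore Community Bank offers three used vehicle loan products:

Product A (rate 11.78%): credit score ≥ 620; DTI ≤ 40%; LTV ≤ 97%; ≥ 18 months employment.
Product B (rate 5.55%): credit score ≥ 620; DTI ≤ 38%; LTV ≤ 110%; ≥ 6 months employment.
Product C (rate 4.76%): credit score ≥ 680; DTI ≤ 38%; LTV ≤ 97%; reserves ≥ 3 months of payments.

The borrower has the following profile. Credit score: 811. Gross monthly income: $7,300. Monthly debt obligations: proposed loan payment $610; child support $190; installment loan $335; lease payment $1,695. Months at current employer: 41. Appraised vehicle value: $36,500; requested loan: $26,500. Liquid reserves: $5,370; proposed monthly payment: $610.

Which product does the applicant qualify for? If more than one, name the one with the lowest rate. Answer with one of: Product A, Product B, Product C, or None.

Product A

Total debts = (610 + 190 + 335 + 1,695) = 2,830; DTI = 2,830/7,300 = 38.8%.
LTV = 26,500/36,500 = 72.6%.
Reserves = 5,370/610 = 8.8 months.
Product A: score 811 ≥ 620; DTI 38.8% ≤ 40%; LTV 72.6% ≤ 97%; employment 41 ≥ 18 mo → qualifies.
Product B: score 811 ≥ 620; DTI 38.8% > 38%; LTV 72.6% ≤ 110%; employment 41 ≥ 6 mo → does not qualify.
Product C: score 811 ≥ 680; DTI 38.8% > 38%; LTV 72.6% ≤ 97%; reserves 8.8 ≥ 3 mo → does not qualify.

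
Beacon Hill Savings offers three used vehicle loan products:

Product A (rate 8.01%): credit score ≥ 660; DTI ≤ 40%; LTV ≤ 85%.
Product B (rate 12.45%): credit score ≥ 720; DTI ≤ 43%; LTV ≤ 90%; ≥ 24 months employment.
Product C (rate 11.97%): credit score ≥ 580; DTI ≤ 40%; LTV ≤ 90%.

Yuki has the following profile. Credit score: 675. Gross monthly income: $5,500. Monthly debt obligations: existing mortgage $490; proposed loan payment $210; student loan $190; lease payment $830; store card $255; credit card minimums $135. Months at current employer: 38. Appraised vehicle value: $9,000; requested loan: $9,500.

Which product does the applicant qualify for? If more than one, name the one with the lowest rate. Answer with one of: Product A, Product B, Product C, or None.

None

Total debts = (490 + 210 + 190 + 830 + 255 + 135) = 2,110; DTI = 2,110/5,500 = 38.4%.
LTV = 9,500/9,000 = 105.6%.
Product A: score 675 ≥ 660; DTI 38.4% ≤ 40%; LTV 105.6% > 85% → does not qualify.
Product B: score 675 < 720; DTI 38.4% ≤ 43%; LTV 105.6% > 90%; employment 38 ≥ 24 mo → does not qualify.
Product C: score 675 ≥ 580; DTI 38.4% ≤ 40%; LTV 105.6% > 90% → does not qualify.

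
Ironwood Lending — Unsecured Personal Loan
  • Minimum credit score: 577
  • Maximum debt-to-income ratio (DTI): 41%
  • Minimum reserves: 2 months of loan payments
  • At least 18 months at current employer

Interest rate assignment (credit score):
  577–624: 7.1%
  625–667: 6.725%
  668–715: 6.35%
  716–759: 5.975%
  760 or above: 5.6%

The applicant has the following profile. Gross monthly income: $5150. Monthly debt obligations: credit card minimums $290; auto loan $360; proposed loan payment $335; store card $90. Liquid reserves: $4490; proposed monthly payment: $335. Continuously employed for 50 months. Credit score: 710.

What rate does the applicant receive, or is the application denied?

Approved at 6.35%

Credit score 710 ≥ 577 (meets minimum)
Total monthly debts = (290 + 360 + 335 + 90) = 1,075. Debt-to-income = 1,075/5,150 = 20.9% — meets 41% limit
Reserves = 4,490/335 = 13.4 months ≥ 2
Employment 50 ≥ 18 months
All requirements met. Score 710 falls in the 668–715 tier → 6.35%.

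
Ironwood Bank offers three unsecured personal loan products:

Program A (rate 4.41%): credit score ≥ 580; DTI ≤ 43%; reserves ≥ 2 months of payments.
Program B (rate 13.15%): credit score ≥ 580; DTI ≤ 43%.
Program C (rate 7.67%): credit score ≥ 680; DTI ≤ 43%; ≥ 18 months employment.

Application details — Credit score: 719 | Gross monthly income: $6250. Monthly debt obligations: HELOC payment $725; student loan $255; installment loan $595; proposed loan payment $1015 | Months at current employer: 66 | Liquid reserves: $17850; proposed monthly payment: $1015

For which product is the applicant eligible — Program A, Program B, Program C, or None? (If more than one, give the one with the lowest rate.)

Program A

Total debts = (725 + 255 + 595 + 1,015) = 2,590; DTI = 2,590/6,250 = 41.4%.
Reserves = 17,850/1,015 = 17.6 months.
Program A: score 719 ≥ 580; DTI 41.4% ≤ 43%; reserves 17.6 ≥ 2 mo → qualifies.
Program B: score 719 ≥ 580; DTI 41.4% ≤ 43% → qualifies.
Program C: score 719 ≥ 680; DTI 41.4% ≤ 43%; employment 66 ≥ 18 mo → qualifies.
Qualifying: Program A, Program B, Program C. Lowest rate is 4.41% → Program A.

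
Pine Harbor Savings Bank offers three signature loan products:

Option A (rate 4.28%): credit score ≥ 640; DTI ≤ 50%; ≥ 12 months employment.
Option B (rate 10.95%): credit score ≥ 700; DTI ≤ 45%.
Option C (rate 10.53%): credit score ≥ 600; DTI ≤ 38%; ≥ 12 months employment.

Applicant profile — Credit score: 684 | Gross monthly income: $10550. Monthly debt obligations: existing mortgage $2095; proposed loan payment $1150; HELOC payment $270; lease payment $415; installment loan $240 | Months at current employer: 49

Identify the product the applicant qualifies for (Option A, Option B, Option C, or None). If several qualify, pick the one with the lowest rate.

Total debts = (2,095 + 1,150 + 270 + 415 + 240) = 4,170; DTI = 4,170/10,550 = 39.5%.
Option A: score 684 ≥ 640; DTI 39.5% ≤ 50%; employment 49 ≥ 12 mo → qualifies.
Option B: score 684 < 700; DTI 39.5% ≤ 45% → does not qualify.
Option C: score 684 ≥ 600; DTI 39.5% > 38%; employment 49 ≥ 12 mo → does not qualify.

Option A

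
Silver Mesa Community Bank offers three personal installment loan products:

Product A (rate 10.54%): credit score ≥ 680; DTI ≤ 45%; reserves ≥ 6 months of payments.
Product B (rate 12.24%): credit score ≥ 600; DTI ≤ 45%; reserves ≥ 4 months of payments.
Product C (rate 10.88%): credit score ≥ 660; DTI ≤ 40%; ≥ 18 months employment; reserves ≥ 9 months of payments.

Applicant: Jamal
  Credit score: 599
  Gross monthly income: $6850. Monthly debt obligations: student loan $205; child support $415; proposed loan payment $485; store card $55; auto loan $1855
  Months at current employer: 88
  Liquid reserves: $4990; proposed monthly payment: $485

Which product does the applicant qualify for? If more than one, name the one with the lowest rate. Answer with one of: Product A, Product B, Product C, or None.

Total debts = (205 + 415 + 485 + 55 + 1,855) = 3,015; DTI = 3,015/6,850 = 44%.
Reserves = 4,990/485 = 10.3 months.
Product A: score 599 < 680; DTI 44% ≤ 45%; reserves 10.3 ≥ 6 mo → does not qualify.
Product B: score 599 < 600; DTI 44% ≤ 45%; reserves 10.3 ≥ 4 mo → does not qualify.
Product C: score 599 < 660; DTI 44% > 40%; employment 88 ≥ 18 mo; reserves 10.3 ≥ 9 mo → does not qualify.

None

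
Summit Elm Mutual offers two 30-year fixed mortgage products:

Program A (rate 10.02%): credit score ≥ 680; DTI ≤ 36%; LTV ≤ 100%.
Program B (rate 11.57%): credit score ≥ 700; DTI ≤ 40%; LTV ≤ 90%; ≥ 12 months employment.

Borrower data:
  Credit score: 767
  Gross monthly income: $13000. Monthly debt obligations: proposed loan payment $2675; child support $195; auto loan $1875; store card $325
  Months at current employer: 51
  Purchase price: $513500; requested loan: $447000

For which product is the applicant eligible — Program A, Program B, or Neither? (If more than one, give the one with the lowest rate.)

Program B

Total debts = (2,675 + 195 + 1,875 + 325) = 5,070; DTI = 5,070/13,000 = 39%.
LTV = 447,000/513,500 = 87%.
Program A: score 767 ≥ 680; DTI 39% > 36%; LTV 87% ≤ 100% → does not qualify.
Program B: score 767 ≥ 700; DTI 39% ≤ 40%; LTV 87% ≤ 90%; employment 51 ≥ 12 mo → qualifies.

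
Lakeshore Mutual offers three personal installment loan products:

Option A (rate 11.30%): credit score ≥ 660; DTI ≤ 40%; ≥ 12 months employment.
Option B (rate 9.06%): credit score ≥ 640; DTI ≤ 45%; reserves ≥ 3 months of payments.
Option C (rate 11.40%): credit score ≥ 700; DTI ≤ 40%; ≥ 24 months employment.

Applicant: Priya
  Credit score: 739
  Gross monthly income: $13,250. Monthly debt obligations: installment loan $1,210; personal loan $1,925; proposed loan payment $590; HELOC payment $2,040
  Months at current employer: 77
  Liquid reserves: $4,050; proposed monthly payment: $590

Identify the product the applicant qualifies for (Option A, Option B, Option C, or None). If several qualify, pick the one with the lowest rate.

Option B

Total debts = (1,210 + 1,925 + 590 + 2,040) = 5,765; DTI = 5,765/13,250 = 43.5%.
Reserves = 4,050/590 = 6.9 months.
Option A: score 739 ≥ 660; DTI 43.5% > 40%; employment 77 ≥ 12 mo → does not qualify.
Option B: score 739 ≥ 640; DTI 43.5% ≤ 45%; reserves 6.9 ≥ 3 mo → qualifies.
Option C: score 739 ≥ 700; DTI 43.5% > 40%; employment 77 ≥ 24 mo → does not qualify.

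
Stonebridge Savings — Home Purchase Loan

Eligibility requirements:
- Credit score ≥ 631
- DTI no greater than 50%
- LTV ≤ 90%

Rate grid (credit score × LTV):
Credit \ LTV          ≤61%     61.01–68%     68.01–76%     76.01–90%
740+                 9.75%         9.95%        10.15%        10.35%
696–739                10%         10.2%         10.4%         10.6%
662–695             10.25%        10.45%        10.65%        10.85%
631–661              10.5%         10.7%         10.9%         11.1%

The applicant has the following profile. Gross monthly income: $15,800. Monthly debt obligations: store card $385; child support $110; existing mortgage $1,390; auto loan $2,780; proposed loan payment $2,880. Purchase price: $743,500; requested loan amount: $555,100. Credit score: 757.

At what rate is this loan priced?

10.15%

Credit score 757 ≥ 631; Total monthly debts = (385 + 110 + 1,390 + 2,780 + 2,880) = 7,545. DTI = 7,545/15,800 = 47.8% ≤ 50%
LTV = 555,100/743,500 = 74.7% ≤ 90%
Credit 757 → row 740+; LTV 74.7% → column 68.01–76%. Grid cell → 10.15%.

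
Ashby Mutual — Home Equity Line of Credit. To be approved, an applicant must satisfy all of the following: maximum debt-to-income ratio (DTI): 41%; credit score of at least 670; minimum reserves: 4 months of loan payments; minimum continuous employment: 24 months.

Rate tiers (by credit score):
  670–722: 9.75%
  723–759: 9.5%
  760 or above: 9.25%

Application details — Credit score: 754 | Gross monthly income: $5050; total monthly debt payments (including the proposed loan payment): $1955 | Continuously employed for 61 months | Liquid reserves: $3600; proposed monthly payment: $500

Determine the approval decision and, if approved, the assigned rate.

Credit score 754 ≥ 670 (meets minimum)
Debt-to-income = 1,955/5,050 = 38.7% — meets 41% limit
Reserves = 3,600/500 = 7.2 months ≥ 4
Employment 61 ≥ 24 months
All requirements met. Score 754 falls in the 723–759 tier → 9.5%.

Approved at 9.5%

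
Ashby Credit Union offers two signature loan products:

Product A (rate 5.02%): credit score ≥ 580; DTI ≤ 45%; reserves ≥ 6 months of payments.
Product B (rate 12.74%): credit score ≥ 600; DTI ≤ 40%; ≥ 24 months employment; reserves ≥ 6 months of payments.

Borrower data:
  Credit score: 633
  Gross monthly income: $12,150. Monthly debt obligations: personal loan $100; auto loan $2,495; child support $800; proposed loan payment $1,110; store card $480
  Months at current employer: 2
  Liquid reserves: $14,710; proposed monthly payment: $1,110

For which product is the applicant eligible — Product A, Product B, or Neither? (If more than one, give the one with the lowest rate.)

Product A

Total debts = (100 + 2,495 + 800 + 1,110 + 480) = 4,985; DTI = 4,985/12,150 = 41%.
Reserves = 14,710/1,110 = 13.3 months.
Product A: score 633 ≥ 580; DTI 41% ≤ 45%; reserves 13.3 ≥ 6 mo → qualifies.
Product B: score 633 ≥ 600; DTI 41% > 40%; employment 2 < 24 mo; reserves 13.3 ≥ 6 mo → does not qualify.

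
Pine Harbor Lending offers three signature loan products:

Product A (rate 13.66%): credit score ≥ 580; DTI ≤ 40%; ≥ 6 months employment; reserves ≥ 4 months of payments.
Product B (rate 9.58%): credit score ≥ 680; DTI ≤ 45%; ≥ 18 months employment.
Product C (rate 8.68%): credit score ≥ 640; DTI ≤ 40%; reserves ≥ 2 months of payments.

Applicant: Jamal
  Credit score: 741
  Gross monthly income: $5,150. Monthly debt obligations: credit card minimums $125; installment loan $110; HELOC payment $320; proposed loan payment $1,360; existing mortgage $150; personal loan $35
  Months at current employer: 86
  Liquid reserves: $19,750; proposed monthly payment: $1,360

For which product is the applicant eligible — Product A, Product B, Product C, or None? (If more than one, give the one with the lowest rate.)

Product B

Total debts = (125 + 110 + 320 + 1,360 + 150 + 35) = 2,100; DTI = 2,100/5,150 = 40.8%.
Reserves = 19,750/1,360 = 14.5 months.
Product A: score 741 ≥ 580; DTI 40.8% > 40%; employment 86 ≥ 6 mo; reserves 14.5 ≥ 4 mo → does not qualify.
Product B: score 741 ≥ 680; DTI 40.8% ≤ 45%; employment 86 ≥ 18 mo → qualifies.
Product C: score 741 ≥ 640; DTI 40.8% > 40%; reserves 14.5 ≥ 2 mo → does not qualify.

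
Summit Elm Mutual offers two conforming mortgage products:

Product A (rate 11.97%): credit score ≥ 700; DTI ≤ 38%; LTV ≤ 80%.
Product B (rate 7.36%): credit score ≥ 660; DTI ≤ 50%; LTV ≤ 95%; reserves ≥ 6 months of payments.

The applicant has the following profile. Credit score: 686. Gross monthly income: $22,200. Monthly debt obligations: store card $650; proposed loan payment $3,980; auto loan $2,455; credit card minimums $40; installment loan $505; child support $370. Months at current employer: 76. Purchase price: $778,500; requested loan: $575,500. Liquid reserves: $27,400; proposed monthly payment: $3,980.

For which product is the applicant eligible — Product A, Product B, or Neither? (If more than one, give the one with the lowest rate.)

Total debts = (650 + 3,980 + 2,455 + 40 + 505 + 370) = 8,000; DTI = 8,000/22,200 = 36%.
LTV = 575,500/778,500 = 73.9%.
Reserves = 27,400/3,980 = 6.9 months.
Product A: score 686 < 700; DTI 36% ≤ 38%; LTV 73.9% ≤ 80% → does not qualify.
Product B: score 686 ≥ 660; DTI 36% ≤ 50%; LTV 73.9% ≤ 95%; reserves 6.9 ≥ 6 mo → qualifies.

Product B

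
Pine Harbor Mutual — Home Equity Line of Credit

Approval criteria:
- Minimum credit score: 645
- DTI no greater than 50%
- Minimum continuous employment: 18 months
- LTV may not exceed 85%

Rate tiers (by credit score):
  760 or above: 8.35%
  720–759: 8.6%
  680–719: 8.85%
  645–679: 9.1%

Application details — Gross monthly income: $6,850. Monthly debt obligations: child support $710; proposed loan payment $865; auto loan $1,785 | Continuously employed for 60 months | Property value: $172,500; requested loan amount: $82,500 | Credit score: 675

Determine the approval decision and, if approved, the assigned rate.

Approved at 9.1%

Credit score 675 ≥ 645 (meets minimum)
Total monthly debts = (710 + 865 + 1,785) = 3,360. DTI: 3,360 ÷ 6,850 = 49.1%, within the 50% cap
LTV = 82,500/172,500 = 47.8% ≤ 85%
Employment 60 ≥ 18 months
All requirements met. Score 675 falls in the 645–679 tier → 9.1%.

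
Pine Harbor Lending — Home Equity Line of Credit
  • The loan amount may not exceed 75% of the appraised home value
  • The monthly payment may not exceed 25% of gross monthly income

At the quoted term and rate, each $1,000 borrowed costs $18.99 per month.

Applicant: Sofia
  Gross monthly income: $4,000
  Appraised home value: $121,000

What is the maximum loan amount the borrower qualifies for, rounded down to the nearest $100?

$52,600

Payment cap: 25% × $4,000 = $1,000/month.
At $18.99 per $1,000, that supports 1,000/18.99 × 1,000 ≈ $52,659 → $52,600.
LTV cap: 75% × $121,000 = $90,750 → $90,700.
Binding constraint: payment-to-income.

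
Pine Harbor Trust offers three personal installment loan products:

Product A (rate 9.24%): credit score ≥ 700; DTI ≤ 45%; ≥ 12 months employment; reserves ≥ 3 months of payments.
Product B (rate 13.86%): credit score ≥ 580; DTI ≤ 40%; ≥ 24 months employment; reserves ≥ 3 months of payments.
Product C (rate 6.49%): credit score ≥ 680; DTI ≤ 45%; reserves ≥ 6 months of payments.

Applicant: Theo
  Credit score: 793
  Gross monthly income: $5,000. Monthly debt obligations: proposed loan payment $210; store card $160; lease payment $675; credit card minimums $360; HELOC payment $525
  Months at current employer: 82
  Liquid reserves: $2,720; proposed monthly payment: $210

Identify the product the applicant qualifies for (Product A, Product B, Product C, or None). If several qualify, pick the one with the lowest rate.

Total debts = (210 + 160 + 675 + 360 + 525) = 1,930; DTI = 1,930/5,000 = 38.6%.
Reserves = 2,720/210 = 13.0 months.
Product A: score 793 ≥ 700; DTI 38.6% ≤ 45%; employment 82 ≥ 12 mo; reserves 13.0 ≥ 3 mo → qualifies.
Product B: score 793 ≥ 580; DTI 38.6% ≤ 40%; employment 82 ≥ 24 mo; reserves 13.0 ≥ 3 mo → qualifies.
Product C: score 793 ≥ 680; DTI 38.6% ≤ 45%; reserves 13.0 ≥ 6 mo → qualifies.
Qualifying: Product A, Product B, Product C. Lowest rate is 6.49% → Product C.

Product C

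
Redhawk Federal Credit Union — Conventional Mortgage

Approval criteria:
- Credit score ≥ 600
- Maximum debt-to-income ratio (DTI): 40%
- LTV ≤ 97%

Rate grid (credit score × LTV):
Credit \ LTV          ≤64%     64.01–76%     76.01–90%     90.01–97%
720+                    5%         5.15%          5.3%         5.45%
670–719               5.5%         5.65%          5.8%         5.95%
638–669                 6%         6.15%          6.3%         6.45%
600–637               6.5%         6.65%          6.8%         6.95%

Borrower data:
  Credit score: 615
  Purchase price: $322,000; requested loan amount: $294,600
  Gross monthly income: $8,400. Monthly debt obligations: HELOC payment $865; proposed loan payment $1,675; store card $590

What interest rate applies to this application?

6.95%

Credit score 615 ≥ 600; Total monthly debts = (865 + 1,675 + 590) = 3,130. DTI: 3,130 ÷ 8,400 = 37.3%, within the 40% cap
LTV: 294,600 ÷ 322,000 = 91.5%, within 97% cap
Score 615 is in the 600–637 band; LTV 91.5% is in the 90.01–97% band → 6.95%.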